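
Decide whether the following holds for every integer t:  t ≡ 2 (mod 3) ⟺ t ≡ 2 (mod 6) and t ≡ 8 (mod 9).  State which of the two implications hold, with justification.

(⇒) fails; (⇐) holds.

(⇒) This fails: t = 2 gives 2 ≡ 2 (mod 3) but 2 ≡ 2 (mod 9), so the conjunction on the right does not hold.

(⇐) Conversely, if t ≡ 2 (mod 6) and t ≡ 8 (mod 9), then by the Chinese remainder theorem t ≡ 8 (mod 18). Since 8 ≡ 2 (mod 3) and 3 ∣ 18, we get t ≡ 2 (mod 3).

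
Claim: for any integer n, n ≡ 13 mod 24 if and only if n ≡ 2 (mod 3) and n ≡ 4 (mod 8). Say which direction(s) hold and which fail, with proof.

Neither implication holds.

[⇒] This fails: n = 13 gives 13 ≡ 13 (mod 24) but 13 ≡ 1 (mod 3), so the conjunction on the right does not hold.

[⇐] This fails: n = 20 satisfies both congruences on the right (20 ≡ 2 mod 3 and 20 ≡ 4 mod 8) yet 20 ≡ 20 (mod 24), not 13.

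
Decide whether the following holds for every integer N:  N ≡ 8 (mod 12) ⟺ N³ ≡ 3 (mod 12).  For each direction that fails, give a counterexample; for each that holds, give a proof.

(⟹) This fails: take N = 8. Then 8 ≡ 8 (mod 12), but 8³ = 512 ≡ 8 (mod 12), not 3.

(⟸) This fails: take N = 3. Then 3³ = 27 ≡ 3 (mod 12), yet 3 ≡ 3 (mod 12), not 8.

Neither direction holds.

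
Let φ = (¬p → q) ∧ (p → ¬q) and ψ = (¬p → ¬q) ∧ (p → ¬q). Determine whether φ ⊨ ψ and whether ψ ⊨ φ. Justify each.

Both directions fail.

Forward direction. This fails. Under q = T, p = F, the left side is true but the right side is false.

Converse. This fails. Under q = F, p = F, the left side is false but the right side is true.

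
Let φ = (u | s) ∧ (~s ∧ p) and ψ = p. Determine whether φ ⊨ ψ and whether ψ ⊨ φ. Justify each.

Converse. This fails. Under u = F, s = F, p = T, the left side is false but the right side is true.

Forward direction. Assume the antecedent. If u is true, the antecedent forces (u = T, s = F, p = T), and p holds there. If u is false, the antecedent cannot hold. Either way p holds.

The forward direction holds; the converse fails.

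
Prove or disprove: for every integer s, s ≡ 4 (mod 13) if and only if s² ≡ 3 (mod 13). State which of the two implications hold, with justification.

Only the forward direction holds.

Forward direction. Suppose s ≡ 4 (mod 13). Write s = 13j + 4. Then (13j + 4)² = 169j² + 104j + 16 = 13(13j² + 8j + 1) + 3, so s² ≡ 3 (mod 13).

Converse. This fails: take s = 9. Then 9² = 81 ≡ 3 (mod 13), yet 9 ≡ 9 (mod 13), not 4.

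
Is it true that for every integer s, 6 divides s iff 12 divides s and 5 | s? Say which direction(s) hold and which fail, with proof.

The forward direction fails; the converse holds.

Forward direction. This fails: take s = 6. Certainly 6 ∣ 6, but 12 ∤ 6.

Converse. Suppose 12 ∣ s and 5 ∣ s. Any common multiple of 12 and 5 is a multiple of their lcm; here gcd(12, 5) = 1, so lcm(12, 5) = 12·5 = 60, so 60 ∣ s. Since 6 ∣ 60, it follows that 6 ∣ s.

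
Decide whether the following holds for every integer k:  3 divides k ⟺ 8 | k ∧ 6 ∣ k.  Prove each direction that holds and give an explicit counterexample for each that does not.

[⇐] Suppose 8 ∣ k and 6 ∣ k. Any common multiple of 8 and 6 is a multiple of their lcm; here lcm(8, 6) = 8·6/gcd(8, 6) = 48/2 = 24, so 24 ∣ k. Since 3 ∣ 24, it follows that 3 ∣ k.

[⇒] This fails: take k = 3. Certainly 3 ∣ 3, but 8 ∤ 3.

Only the reverse direction holds.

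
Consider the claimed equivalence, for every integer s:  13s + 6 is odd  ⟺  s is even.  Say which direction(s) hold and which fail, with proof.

(⟹) This fails: s = 7 gives 13s + 6 = 97, which is odd, but 7 is odd, not even.

(⟸) This also fails: s = 4 is even, but 13s + 6 = 58 is even, not odd.

Neither direction holds.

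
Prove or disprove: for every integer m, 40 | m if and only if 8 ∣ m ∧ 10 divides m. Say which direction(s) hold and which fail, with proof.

Converse. Suppose 8 ∣ m and 10 ∣ m. Any common multiple of 8 and 10 is a multiple of their lcm; here lcm(8, 10) = 8·10/gcd(8, 10) = 80/2 = 40, so 40 ∣ m.

Forward direction. If 40 ∣ m, write m = 40q. Since 40 = 5·8, m = 8·(5q), so 8 ∣ m; and since 40 = 4·10, m = 10·(4q), so 10 ∣ m.

The biconditional holds.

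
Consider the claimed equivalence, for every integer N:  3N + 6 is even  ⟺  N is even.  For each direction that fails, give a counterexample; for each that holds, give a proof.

Both directions hold.

(⇒) Suppose 3N + 6 is even. Since 3 is odd, 3N and N have the same parity, so 3N + 6 ≡ N + 6 (mod 2). As 6 is even, 3N + 6 is even exactly when N is even. Thus N is even.

(⇐) Conversely, suppose N is even; write N = 2j. Then 3N + 6 = 3·(2j) + 6 = 2·3j + 6, which is even.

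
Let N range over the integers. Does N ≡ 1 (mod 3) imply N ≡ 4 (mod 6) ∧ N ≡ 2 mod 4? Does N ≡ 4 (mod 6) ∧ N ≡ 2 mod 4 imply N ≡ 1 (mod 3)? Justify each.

The forward direction fails; the converse holds.

(⟹) This fails: N = 1 gives 1 ≡ 1 (mod 3) but 1 ≡ 1 (mod 6), so the conjunction on the right does not hold.

(⟸) Conversely, if N ≡ 4 (mod 6) and N ≡ 2 (mod 4), then by the Chinese remainder theorem N ≡ 10 (mod 12). Since 10 ≡ 1 (mod 3) and 3 ∣ 12, we get N ≡ 1 (mod 3).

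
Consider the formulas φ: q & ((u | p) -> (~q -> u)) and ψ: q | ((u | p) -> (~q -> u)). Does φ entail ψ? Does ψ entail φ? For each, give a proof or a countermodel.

Only the forward implication holds.

Forward direction. Assume the antecedent. If p is true, the antecedent forces (p = T, u = F, q = T) or (p = T, u = T, q = T), and q | ((u | p) -> (~q -> u)) holds there. If p is false, q | ((u | p) -> (~q -> u)) reduces to true regardless of the other variables. Either way q | ((u | p) -> (~q -> u)) holds.

Converse. This fails. Under p = F, u = F, q = F, the left side is false but the right side is true.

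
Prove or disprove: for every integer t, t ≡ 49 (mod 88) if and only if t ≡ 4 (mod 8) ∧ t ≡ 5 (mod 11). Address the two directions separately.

[⇒] This fails: t = 49 gives 49 ≡ 49 (mod 88) but 49 ≡ 1 (mod 8), so the conjunction on the right does not hold.

[⇐] This fails: t = 60 satisfies both congruences on the right (60 ≡ 4 mod 8 and 60 ≡ 5 mod 11) yet 60 ≡ 60 (mod 88), not 49.

Both directions fail.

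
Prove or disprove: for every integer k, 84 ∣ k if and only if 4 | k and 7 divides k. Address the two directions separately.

The forward direction holds; the converse fails.

[⇒] If 84 ∣ k, write k = 84q. Since 84 = 21·4, k = 4·(21q), so 4 ∣ k; and since 84 = 12·7, k = 7·(12q), so 7 ∣ k.

[⇐] This fails: take k = 28. Both 4 ∣ 28 and 7 ∣ 28, yet 28 is not a multiple of 84 (since 28 = 0·84 + 28), so 84 ∤ 28.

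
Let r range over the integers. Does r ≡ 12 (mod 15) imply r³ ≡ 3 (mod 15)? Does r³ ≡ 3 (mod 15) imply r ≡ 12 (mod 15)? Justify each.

Equivalent; both directions hold.

Converse. Suppose r³ ≡ 3 (mod 15). The only residue r in {0, …, 14} with r³ ≡ 3 (mod 15) is r = 12, so r ≡ 12 (mod 15).

Forward direction. Suppose r ≡ 12 (mod 15). Write r = 15j + 12. Then (15j + 12)³ = 3375j³ + 8100j² + 6480j + 1728 = 15(225j³ + 540j² + 432j + 115) + 3, so r³ ≡ 3 (mod 15).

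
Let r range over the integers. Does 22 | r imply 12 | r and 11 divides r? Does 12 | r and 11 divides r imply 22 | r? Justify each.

(⟹) This fails: take r = 22. Certainly 22 ∣ 22, but 12 ∤ 22.

(⟸) Suppose 12 ∣ r and 11 ∣ r. Any common multiple of 12 and 11 is a multiple of their lcm; here gcd(12, 11) = 1, so lcm(12, 11) = 12·11 = 132, so 132 ∣ r. Since 22 ∣ 132, it follows that 22 ∣ r.

The forward direction fails; the converse holds.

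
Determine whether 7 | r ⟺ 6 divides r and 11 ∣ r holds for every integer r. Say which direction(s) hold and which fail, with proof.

(⇒) fails and (⇐) fails.

(⟹) This fails: take r = 7. Certainly 7 ∣ 7, but 6 ∤ 7.

(⟸) This fails: take r = 66. Both 6 ∣ 66 and 11 ∣ 66, yet 66 is not a multiple of 7 (since 66 = 9·7 + 3), so 7 ∤ 66.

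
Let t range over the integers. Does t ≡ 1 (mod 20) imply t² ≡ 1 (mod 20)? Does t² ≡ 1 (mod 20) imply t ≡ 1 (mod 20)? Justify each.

Not equivalent: only (⇒) holds.

(⇒) Suppose t ≡ 1 (mod 20). Write t = 20j + 1. Then (20j + 1)² = 400j² + 40j + 1 = 20(20j² + 2j) + 1, so t² ≡ 1 (mod 20).

(⇐) This fails: take t = 9. Then 9² = 81 ≡ 1 (mod 20), yet 9 ≡ 9 (mod 20), not 1.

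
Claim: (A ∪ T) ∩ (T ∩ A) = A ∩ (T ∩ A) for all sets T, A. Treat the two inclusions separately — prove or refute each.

The two sets are equal.

Forward inclusion. Let x ∈ (A ∪ T) ∩ (T ∩ A). Then x ∈ T ∩ A, from which x ∈ A ∩ (T ∩ A).

Reverse inclusion. Let x ∈ A ∩ (T ∩ A). Then x ∈ T ∩ A, from which x ∈ (A ∪ T) ∩ (T ∩ A).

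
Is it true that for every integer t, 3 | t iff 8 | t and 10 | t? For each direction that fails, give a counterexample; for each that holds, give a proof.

(⟹) This fails: take t = 3. Certainly 3 ∣ 3, but 8 ∤ 3.

(⟸) This fails: take t = 40. Both 8 ∣ 40 and 10 ∣ 40, yet 40 is not a multiple of 3 (since 40 = 13·3 + 1), so 3 ∤ 40.

Neither direction holds.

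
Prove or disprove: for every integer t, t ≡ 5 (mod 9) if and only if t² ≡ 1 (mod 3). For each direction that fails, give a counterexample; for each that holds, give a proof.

Not equivalent: only (⇒) holds.

(→) Suppose t ≡ 5 (mod 9). Then t² ≡ 5² = 25 (mod 9), and since 3 ∣ 9, also t² ≡ 1 (mod 3).

(←) This fails: take t = 1. Then 1² = 1 ≡ 1 (mod 3), yet 1 ≡ 1 (mod 9), not 5.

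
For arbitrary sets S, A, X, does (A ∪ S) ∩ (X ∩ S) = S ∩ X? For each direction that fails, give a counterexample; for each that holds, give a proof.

(⊆) Let x ∈ (A ∪ S) ∩ (X ∩ S). Then either x ∈ S ∩ X and x ∉ A; or x ∈ S ∩ A ∩ X. In each case x ∈ S ∩ X, so (A ∪ S) ∩ (X ∩ S) ⊆ S ∩ X.

(⊇) Let x ∈ S ∩ X. Then either x ∈ S ∩ X and x ∉ A; or x ∈ S ∩ A ∩ X. In each case x ∈ (A ∪ S) ∩ (X ∩ S), so S ∩ X ⊆ (A ∪ S) ∩ (X ∩ S).

Both inclusions hold.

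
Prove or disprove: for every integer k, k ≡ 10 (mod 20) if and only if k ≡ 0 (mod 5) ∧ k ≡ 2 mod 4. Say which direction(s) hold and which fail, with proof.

Both directions hold.

Forward direction. Suppose k ≡ 10 (mod 20); write k = 20j + 10. Since 5 ∣ 20, reducing mod 5 gives k ≡ 10 ≡ 0 (mod 5); since 4 ∣ 20, reducing mod 4 gives k ≡ 10 ≡ 2 (mod 4).

Converse. If k ≡ 0 (mod 5) and k ≡ 2 (mod 4), then by the Chinese remainder theorem k ≡ 10 (mod 20). This is exactly k ≡ 10 (mod 20).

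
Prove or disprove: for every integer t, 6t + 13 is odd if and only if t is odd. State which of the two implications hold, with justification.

Only the reverse direction holds.

(→) This fails: take t = 6. Then 6t + 13 = 49, which is odd, yet t = 6 is even, not odd.

(←) Suppose t is odd. Since 6 is even, 6t is even for every t, so 6t + 13 has the same parity as 13, which is odd. Hence 6t + 13 is odd.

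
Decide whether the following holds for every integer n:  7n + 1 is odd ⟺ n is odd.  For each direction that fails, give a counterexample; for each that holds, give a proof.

Neither implication holds.

Forward direction. This fails: n = 0 gives 7n + 1 = 1, which is odd, but 0 is even, not odd.

Converse. This also fails: n = 7 is odd, but 7n + 1 = 50 is even, not odd.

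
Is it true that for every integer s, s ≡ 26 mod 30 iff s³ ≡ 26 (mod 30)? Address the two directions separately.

[⇐] Suppose s³ ≡ 26 (mod 30). The only residue r in {0, …, 29} with r³ ≡ 26 (mod 30) is r = 26, so s ≡ 26 (mod 30).

[⇒] Suppose s ≡ 26 mod 30. Write s = 30j + 26. Then (30j + 26)³ = 27000j³ + 70200j² + 60840j + 17576 = 30(900j³ + 2340j² + 2028j + 585) + 26, so s³ ≡ 26 (mod 30).

Both implications hold.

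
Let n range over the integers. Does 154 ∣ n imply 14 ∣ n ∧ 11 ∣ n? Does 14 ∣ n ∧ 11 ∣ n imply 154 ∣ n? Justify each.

The biconditional holds.

[⇒] If 154 ∣ n, write n = 154q. Since 154 = 11·14, n = 14·(11q), so 14 ∣ n; and since 154 = 14·11, n = 11·(14q), so 11 ∣ n.

[⇐] Suppose 14 ∣ n and 11 ∣ n. Any common multiple of 14 and 11 is a multiple of their lcm; here gcd(14, 11) = 1, so lcm(14, 11) = 14·11 = 154, so 154 ∣ n.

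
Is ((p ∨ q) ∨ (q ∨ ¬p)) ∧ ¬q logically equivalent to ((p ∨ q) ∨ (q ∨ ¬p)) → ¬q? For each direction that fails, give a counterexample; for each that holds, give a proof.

Both implications hold.

[⇒] Assume the antecedent. If q is true, the antecedent cannot hold. If q is false, ((p ∨ q) ∨ (q ∨ ¬p)) → ¬q reduces to true regardless of the other variables. Either way ((p ∨ q) ∨ (q ∨ ¬p)) → ¬q holds.

[⇐] Assume the antecedent. If q is true, the antecedent cannot hold. If q is false, ((p ∨ q) ∨ (q ∨ ¬p)) ∧ ¬q reduces to true regardless of the other variables. Either way ((p ∨ q) ∨ (q ∨ ¬p)) ∧ ¬q holds.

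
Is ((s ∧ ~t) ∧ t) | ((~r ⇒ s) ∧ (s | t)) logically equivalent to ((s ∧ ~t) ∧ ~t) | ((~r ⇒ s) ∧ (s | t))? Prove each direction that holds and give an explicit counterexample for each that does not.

Both implications hold.

(→) Assume the antecedent. If s is true, the consequent reduces to true regardless of the other variables. If s is false, the antecedent forces (t = T, r = T, s = F), and the consequent holds there. Either way the consequent holds.

(←) Assume the antecedent. If s is true, the consequent reduces to true regardless of the other variables. If s is false, the antecedent forces (t = T, r = T, s = F), and the consequent holds there. Either way the consequent holds.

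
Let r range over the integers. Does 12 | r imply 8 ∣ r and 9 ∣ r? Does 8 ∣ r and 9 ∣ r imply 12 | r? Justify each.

(⟹) This fails: take r = 12. Certainly 12 ∣ 12, but 8 ∤ 12.

(⟸) Suppose 8 ∣ r and 9 ∣ r. Any common multiple of 8 and 9 is a multiple of their lcm; here gcd(8, 9) = 1, so lcm(8, 9) = 8·9 = 72, so 72 ∣ r. Since 12 ∣ 72, it follows that 12 ∣ r.

Only the converse holds.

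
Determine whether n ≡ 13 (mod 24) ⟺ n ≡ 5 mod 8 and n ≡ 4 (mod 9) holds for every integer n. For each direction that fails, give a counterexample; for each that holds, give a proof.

(⟹) This fails: n = 61 gives 61 ≡ 13 (mod 24) but 61 ≡ 7 (mod 9), so the conjunction on the right does not hold.

(⟸) Conversely, if n ≡ 5 (mod 8) and n ≡ 4 (mod 9), then by the Chinese remainder theorem n ≡ 13 (mod 72). Since 13 ≡ 13 (mod 24) and 24 ∣ 72, we get n ≡ 13 (mod 24).

Only the converse holds.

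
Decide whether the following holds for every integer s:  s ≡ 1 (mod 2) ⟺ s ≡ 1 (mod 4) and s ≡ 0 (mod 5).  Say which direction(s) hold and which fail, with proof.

Only the converse holds.

(⇒) This fails: s = 1 gives 1 ≡ 1 (mod 2) but 1 ≡ 1 (mod 5), so the conjunction on the right does not hold.

(⇐) Conversely, if s ≡ 1 (mod 4) and s ≡ 0 (mod 5), then by the Chinese remainder theorem s ≡ 5 (mod 20). Since 5 ≡ 1 (mod 2) and 2 ∣ 20, we get s ≡ 1 (mod 2).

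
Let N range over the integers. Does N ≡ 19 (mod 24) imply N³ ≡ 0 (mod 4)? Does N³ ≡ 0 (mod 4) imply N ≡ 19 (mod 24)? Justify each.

Both directions fail.

(⇒) This fails: take N = 19. Then 19 ≡ 19 (mod 24), but 19³ = 6859 ≡ 3 (mod 4), not 0.

(⇐) This fails: take N = 0. Then 0³ = 0 ≡ 0 (mod 4), yet 0 ≡ 0 (mod 24), not 19.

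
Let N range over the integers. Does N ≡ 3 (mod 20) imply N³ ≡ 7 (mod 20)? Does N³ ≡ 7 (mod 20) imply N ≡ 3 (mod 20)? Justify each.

Forward direction. Suppose N ≡ 3 (mod 20). Write N = 20j + 3. Then (20j + 3)³ = 8000j³ + 3600j² + 540j + 27 = 20(400j³ + 180j² + 27j + 1) + 7, so N³ ≡ 7 (mod 20).

Converse. Suppose N³ ≡ 7 (mod 20). The only residue r in {0, …, 19} with r³ ≡ 7 (mod 20) is r = 3, so N ≡ 3 (mod 20).

Both implications hold.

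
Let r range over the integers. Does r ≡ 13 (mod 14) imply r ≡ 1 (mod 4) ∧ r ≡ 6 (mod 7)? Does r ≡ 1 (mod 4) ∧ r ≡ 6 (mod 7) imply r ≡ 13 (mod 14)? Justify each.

(⇐) If r ≡ 1 (mod 4) and r ≡ 6 (mod 7), then by the Chinese remainder theorem r ≡ 13 (mod 28). Since 13 ≡ 13 (mod 14) and 14 ∣ 28, we get r ≡ 13 (mod 14).

(⇒) This fails: r = 27 gives 27 ≡ 13 (mod 14) but 27 ≡ 3 (mod 4), so the conjunction on the right does not hold.

Only the converse holds.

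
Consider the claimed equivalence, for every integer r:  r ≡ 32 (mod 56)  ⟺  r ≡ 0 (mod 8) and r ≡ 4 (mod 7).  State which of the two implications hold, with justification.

Both directions hold; the statement is true.

(⟹) Suppose r ≡ 32 (mod 56); write r = 56j + 32. Since 8 ∣ 56, reducing mod 8 gives r ≡ 32 ≡ 0 (mod 8); since 7 ∣ 56, reducing mod 7 gives r ≡ 32 ≡ 4 (mod 7).

(⟸) Conversely, if r ≡ 0 (mod 8) and r ≡ 4 (mod 7), then by the Chinese remainder theorem r ≡ 32 (mod 56). This is exactly r ≡ 32 (mod 56).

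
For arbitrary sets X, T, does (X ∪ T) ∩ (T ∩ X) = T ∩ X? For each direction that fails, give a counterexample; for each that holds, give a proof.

The two sets are equal.

(⊆) Let x ∈ (X ∪ T) ∩ (T ∩ X). Then x ∈ X ∩ T, from which x ∈ T ∩ X.

(⊇) Let x ∈ T ∩ X. Then x ∈ X ∩ T, from which x ∈ (X ∪ T) ∩ (T ∩ X).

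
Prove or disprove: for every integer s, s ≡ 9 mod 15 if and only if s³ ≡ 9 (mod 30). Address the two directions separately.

(→) This fails: take s = 24. Then 24 ≡ 9 (mod 15), but 24³ = 13824 ≡ 24 (mod 30), not 9.

(←) Conversely, the residues r modulo 30 with r³ ≡ 9 (mod 30) are exactly {9}, and each is ≡ 9 (mod 15).

Only the reverse direction holds.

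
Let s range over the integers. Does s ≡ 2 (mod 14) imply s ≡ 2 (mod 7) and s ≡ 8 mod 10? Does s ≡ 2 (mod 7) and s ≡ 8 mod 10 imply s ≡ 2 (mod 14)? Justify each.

Only the reverse direction holds.

Forward direction. This fails: s = 2 gives 2 ≡ 2 (mod 14) but 2 ≡ 2 (mod 10), so the conjunction on the right does not hold.

Converse. If s ≡ 2 (mod 7) and s ≡ 8 (mod 10), then by the Chinese remainder theorem s ≡ 58 (mod 70). Since 58 ≡ 2 (mod 14) and 14 ∣ 70, we get s ≡ 2 (mod 14).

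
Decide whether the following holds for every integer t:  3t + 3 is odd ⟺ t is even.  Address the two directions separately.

(⟹) Suppose 3t + 3 is odd. Since 3 is odd, 3t and t have the same parity, so 3t + 3 ≡ t + 3 (mod 2). As 3 is odd, 3t + 3 is odd exactly when t is even. Thus t is even.

(⟸) Conversely, suppose t is even; write t = 2j. Then 3t + 3 = 3·(2j) + 3 = 2·3j + 3, which is odd.

Both directions hold.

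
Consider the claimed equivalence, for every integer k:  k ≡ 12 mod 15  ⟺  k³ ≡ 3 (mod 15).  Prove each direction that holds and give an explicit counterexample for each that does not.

(⟹) Suppose k ≡ 12 mod 15. Write k = 15j + 12. Then (15j + 12)³ = 3375j³ + 8100j² + 6480j + 1728 = 15(225j³ + 540j² + 432j + 115) + 3, so k³ ≡ 3 (mod 15).

(⟸) Conversely, suppose k³ ≡ 3 (mod 15). The only residue r in {0, …, 14} with r³ ≡ 3 (mod 15) is r = 12, so k ≡ 12 (mod 15).

Both directions hold; the statement is true.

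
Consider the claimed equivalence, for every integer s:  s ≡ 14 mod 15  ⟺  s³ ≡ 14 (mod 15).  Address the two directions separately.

Both implications hold.

[⇒] Suppose s ≡ 14 mod 15. Write s = 15j + 14. Then (15j + 14)³ = 3375j³ + 9450j² + 8820j + 2744 = 15(225j³ + 630j² + 588j + 182) + 14, so s³ ≡ 14 (mod 15).

[⇐] Conversely, suppose s³ ≡ 14 (mod 15). The only residue r in {0, …, 14} with r³ ≡ 14 (mod 15) is r = 14, so s ≡ 14 (mod 15).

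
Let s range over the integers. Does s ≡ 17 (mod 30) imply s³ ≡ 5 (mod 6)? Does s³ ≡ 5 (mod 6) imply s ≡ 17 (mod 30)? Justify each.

[⇒] Suppose s ≡ 17 (mod 30). Then s³ ≡ 17³ = 4913 (mod 30), and since 6 ∣ 30, also s³ ≡ 5 (mod 6).

[⇐] This fails: take s = 5. Then 5³ = 125 ≡ 5 (mod 6), yet 5 ≡ 5 (mod 30), not 17.

(⇒) holds; (⇐) fails.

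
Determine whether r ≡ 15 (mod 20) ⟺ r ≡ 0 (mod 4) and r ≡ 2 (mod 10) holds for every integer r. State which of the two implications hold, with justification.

[⇒] This fails: r = 15 gives 15 ≡ 15 (mod 20) but 15 ≡ 3 (mod 4), so the conjunction on the right does not hold.

[⇐] This fails: r = 12 satisfies both congruences on the right (12 ≡ 0 mod 4 and 12 ≡ 2 mod 10) yet 12 ≡ 12 (mod 20), not 15.

(⇒) fails and (⇐) fails.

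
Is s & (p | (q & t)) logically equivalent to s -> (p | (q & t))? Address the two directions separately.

(⇒) holds; (⇐) fails.

(→) Assume the antecedent. If p is true, s -> (p | (q & t)) reduces to true regardless of the other variables. If p is false, the antecedent forces (s = T, q = T, t = T, p = F), and s -> (p | (q & t)) holds there. Either way s -> (p | (q & t)) holds.

(←) This fails. Under s = F, q = F, t = F, p = F, the left side is false but the right side is true.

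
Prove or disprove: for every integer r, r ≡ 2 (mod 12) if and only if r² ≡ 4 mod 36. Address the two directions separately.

Neither implication holds.

(→) This fails: take r = 14. Then 14 ≡ 2 (mod 12), but 14² = 196 ≡ 16 (mod 36), not 4.

(←) This fails: take r = 16. Then 16² = 256 ≡ 4 (mod 36), yet 16 ≡ 4 (mod 12), not 2.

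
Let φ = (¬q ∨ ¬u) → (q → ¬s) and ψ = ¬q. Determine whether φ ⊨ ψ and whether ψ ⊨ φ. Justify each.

Only the reverse direction holds.

(⇒) This fails. Under q = T, u = F, s = F, the left side is true but the right side is false.

(⇐) Assume the antecedent. If q is true, the antecedent cannot hold. If q is false, (¬q ∨ ¬u) → (q → ¬s) reduces to true regardless of the other variables. Either way (¬q ∨ ¬u) → (q → ¬s) holds.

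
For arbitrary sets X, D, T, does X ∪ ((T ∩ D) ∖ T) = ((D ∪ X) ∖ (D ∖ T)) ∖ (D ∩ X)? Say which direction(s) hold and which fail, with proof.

(⟹) This inclusion fails. Take X = {1}, D = {1}, T = ∅; then 1 ∈ X ∪ ((T ∩ D) ∖ T) but 1 ∉ ((D ∪ X) ∖ (D ∖ T)) ∖ (D ∩ X).

(⟸) This inclusion fails. Take X = ∅, D = {1}, T = {1}; then 1 ∈ ((D ∪ X) ∖ (D ∖ T)) ∖ (D ∩ X) but 1 ∉ X ∪ ((T ∩ D) ∖ T).

(⊆) fails and (⊇) fails.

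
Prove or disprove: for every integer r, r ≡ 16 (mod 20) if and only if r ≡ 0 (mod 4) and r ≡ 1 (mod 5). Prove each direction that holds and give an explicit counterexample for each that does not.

(→) Suppose r ≡ 16 (mod 20); write r = 20j + 16. Since 4 ∣ 20, reducing mod 4 gives r ≡ 16 ≡ 0 (mod 4); since 5 ∣ 20, reducing mod 5 gives r ≡ 16 ≡ 1 (mod 5).

(←) Conversely, if r ≡ 0 (mod 4) and r ≡ 1 (mod 5), then by the Chinese remainder theorem r ≡ 16 (mod 20). This is exactly r ≡ 16 (mod 20).

Equivalent; both directions hold.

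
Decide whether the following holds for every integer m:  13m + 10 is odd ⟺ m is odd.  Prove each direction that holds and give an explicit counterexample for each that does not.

(⇒) Suppose 13m + 10 is odd. Since 13 is odd, 13m and m have the same parity, so 13m + 10 ≡ m + 10 (mod 2). As 10 is even, 13m + 10 is odd exactly when m is odd. Thus m is odd.

(⇐) Conversely, suppose m is odd; write m = 2j + 1. Then 13m + 10 = 13·(2j + 1) + 10 = 2·13j + 23, which is odd.

Both directions hold.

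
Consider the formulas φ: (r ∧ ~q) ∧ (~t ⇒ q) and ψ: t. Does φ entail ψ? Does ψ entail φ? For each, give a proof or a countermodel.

(→) Assume the antecedent. If r is true, the antecedent forces (r = T, t = T, q = F), and t holds there. If r is false, the antecedent cannot hold. Either way t holds.

(←) This fails. Under r = F, t = T, q = F, the left side is false but the right side is true.

(⇒) holds; (⇐) fails.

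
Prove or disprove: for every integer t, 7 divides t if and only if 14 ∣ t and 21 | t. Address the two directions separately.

Only the converse holds.

[⇒] This fails: take t = 7. Certainly 7 ∣ 7, but 14 ∤ 7.

[⇐] Suppose 14 ∣ t and 21 ∣ t. Any common multiple of 14 and 21 is a multiple of their lcm; here lcm(14, 21) = 14·21/gcd(14, 21) = 294/7 = 42, so 42 ∣ t. Since 7 ∣ 42, it follows that 7 ∣ t.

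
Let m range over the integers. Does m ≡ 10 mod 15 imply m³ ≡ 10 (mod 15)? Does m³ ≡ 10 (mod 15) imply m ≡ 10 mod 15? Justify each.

The biconditional holds.

(⟸) Suppose m³ ≡ 10 (mod 15). The only residue r in {0, …, 14} with r³ ≡ 10 (mod 15) is r = 10, so m ≡ 10 (mod 15).

(⟹) Suppose m ≡ 10 mod 15. Write m = 15j + 10. Then (15j + 10)³ = 3375j³ + 6750j² + 4500j + 1000 = 15(225j³ + 450j² + 300j + 66) + 10, so m³ ≡ 10 (mod 15).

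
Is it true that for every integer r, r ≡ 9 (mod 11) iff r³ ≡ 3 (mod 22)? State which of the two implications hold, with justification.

Only the reverse direction holds.

(⇒) This fails: take r = 20. Then 20 ≡ 9 (mod 11), but 20³ = 8000 ≡ 14 (mod 22), not 3.

(⇐) Conversely, the residues r modulo 22 with r³ ≡ 3 (mod 22) are exactly {9}, and each is ≡ 9 (mod 11).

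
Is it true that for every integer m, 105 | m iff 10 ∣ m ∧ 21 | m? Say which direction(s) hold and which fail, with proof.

Only the converse holds.

(→) This fails: take m = 105. Certainly 105 ∣ 105, but 10 ∤ 105.

(←) Suppose 10 ∣ m and 21 ∣ m. Any common multiple of 10 and 21 is a multiple of their lcm; here gcd(10, 21) = 1, so lcm(10, 21) = 10·21 = 210, so 210 ∣ m. Since 105 ∣ 210, it follows that 105 ∣ m.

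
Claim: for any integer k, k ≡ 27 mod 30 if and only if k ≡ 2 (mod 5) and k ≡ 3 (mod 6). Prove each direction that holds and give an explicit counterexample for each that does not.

Equivalent; both directions hold.

Converse. If k ≡ 2 (mod 5) and k ≡ 3 (mod 6), then by the Chinese remainder theorem k ≡ 27 (mod 30). This is exactly k ≡ 27 (mod 30).

Forward direction. Suppose k ≡ 27 (mod 30); write k = 30j + 27. Since 5 ∣ 30, reducing mod 5 gives k ≡ 27 ≡ 2 (mod 5); since 6 ∣ 30, reducing mod 6 gives k ≡ 27 ≡ 3 (mod 6).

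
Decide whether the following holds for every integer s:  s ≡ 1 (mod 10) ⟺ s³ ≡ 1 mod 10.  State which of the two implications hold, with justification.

[⇒] Suppose s ≡ 1 (mod 10). Write s = 10j + 1. Then (10j + 1)³ = 1000j³ + 300j² + 30j + 1 = 10(100j³ + 30j² + 3j) + 1, so s³ ≡ 1 (mod 10).

[⇐] Conversely, suppose s³ ≡ 1 (mod 10). The only residue r in {0, …, 9} with r³ ≡ 1 (mod 10) is r = 1, so s ≡ 1 (mod 10).

Both directions hold.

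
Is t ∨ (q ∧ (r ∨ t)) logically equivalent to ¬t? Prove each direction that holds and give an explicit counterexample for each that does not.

(⇒) This fails. Under t = T, q = F, r = F, the left side is true but the right side is false.

(⇐) This fails. Under t = F, q = F, r = F, the left side is false but the right side is true.

Neither direction holds.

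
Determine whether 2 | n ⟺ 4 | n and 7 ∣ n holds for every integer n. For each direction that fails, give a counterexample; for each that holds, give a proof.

Forward direction. This fails: take n = 2. Certainly 2 ∣ 2, but 4 ∤ 2.

Converse. Suppose 4 ∣ n and 7 ∣ n. Any common multiple of 4 and 7 is a multiple of their lcm; here gcd(4, 7) = 1, so lcm(4, 7) = 4·7 = 28, so 28 ∣ n. Since 2 ∣ 28, it follows that 2 ∣ n.

The forward direction fails; the converse holds.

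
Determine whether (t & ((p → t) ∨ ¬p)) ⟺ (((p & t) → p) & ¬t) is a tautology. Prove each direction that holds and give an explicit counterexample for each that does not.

Both directions fail.

(→) This fails. Under p = F, t = T, the left side is true but the right side is false.

(←) This fails. Under p = F, t = F, the left side is false but the right side is true.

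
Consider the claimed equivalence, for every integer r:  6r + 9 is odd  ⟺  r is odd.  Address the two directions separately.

Only the reverse direction holds.

[⇒] This fails: take r = 0. Then 6r + 9 = 9, which is odd, yet r = 0 is even, not odd.

[⇐] Suppose r is odd. Since 6 is even, 6r is even for every r, so 6r + 9 has the same parity as 9, which is odd. Hence 6r + 9 is odd.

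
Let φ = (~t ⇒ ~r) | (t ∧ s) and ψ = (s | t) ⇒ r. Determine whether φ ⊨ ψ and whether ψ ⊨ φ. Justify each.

(⟹) This fails. Under s = T, r = F, t = F, the left side is true but the right side is false.

(⟸) This fails. Under s = F, r = T, t = F, the left side is false but the right side is true.

(⇒) fails and (⇐) fails.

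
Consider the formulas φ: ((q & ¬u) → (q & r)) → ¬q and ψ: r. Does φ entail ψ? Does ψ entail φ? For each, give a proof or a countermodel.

(⇒) This fails. Under r = F, u = F, q = F, the left side is true but the right side is false.

(⇐) This fails. Under r = T, u = F, q = T, the left side is false but the right side is true.

Neither direction holds.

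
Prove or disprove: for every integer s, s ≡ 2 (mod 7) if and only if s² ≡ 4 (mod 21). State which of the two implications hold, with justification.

(→) This fails: take s = 9. Then 9 ≡ 2 (mod 7), but 9² = 81 ≡ 18 (mod 21), not 4.

(←) This fails: take s = 5. Then 5² = 25 ≡ 4 (mod 21), yet 5 ≡ 5 (mod 7), not 2.

Neither implication holds.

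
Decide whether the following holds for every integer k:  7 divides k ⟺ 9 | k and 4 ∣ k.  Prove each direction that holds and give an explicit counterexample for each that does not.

(⇒) fails and (⇐) fails.

(⟹) This fails: take k = 7. Certainly 7 ∣ 7, but 9 ∤ 7.

(⟸) This fails: take k = 36. Both 9 ∣ 36 and 4 ∣ 36, yet 36 is not a multiple of 7 (since 36 = 5·7 + 1), so 7 ∤ 36.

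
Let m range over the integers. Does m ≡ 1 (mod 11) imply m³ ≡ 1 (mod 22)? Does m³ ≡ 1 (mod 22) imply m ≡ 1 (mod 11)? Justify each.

(→) This fails: take m = 12. Then 12 ≡ 1 (mod 11), but 12³ = 1728 ≡ 12 (mod 22), not 1.

(←) Conversely, the residues r modulo 22 with r³ ≡ 1 (mod 22) are exactly {1}, and each is ≡ 1 (mod 11).

The forward direction fails; the converse holds.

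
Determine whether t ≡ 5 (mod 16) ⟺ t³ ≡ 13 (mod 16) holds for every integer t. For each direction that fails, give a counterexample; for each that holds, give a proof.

Both directions hold.

(→) Suppose t ≡ 5 (mod 16). Write t = 16j + 5. Then (16j + 5)³ = 4096j³ + 3840j² + 1200j + 125 = 16(256j³ + 240j² + 75j + 7) + 13, so t³ ≡ 13 (mod 16).

(←) Conversely, suppose t³ ≡ 13 (mod 16). The only residue r in {0, …, 15} with r³ ≡ 13 (mod 16) is r = 5, so t ≡ 5 (mod 16).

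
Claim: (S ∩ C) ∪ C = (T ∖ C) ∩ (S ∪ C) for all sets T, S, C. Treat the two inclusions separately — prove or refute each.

(⟹) This inclusion fails. Take T = ∅, S = ∅, C = {1}; then 1 ∈ (S ∩ C) ∪ C but 1 ∉ (T ∖ C) ∩ (S ∪ C).

(⟸) This inclusion fails. Take T = {1}, S = {1}, C = ∅; then 1 ∈ (T ∖ C) ∩ (S ∪ C) but 1 ∉ (S ∩ C) ∪ C.

Both inclusions fail.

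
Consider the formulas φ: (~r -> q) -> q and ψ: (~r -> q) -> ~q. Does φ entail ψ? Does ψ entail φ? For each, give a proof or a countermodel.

(⟹) This fails. Under q = T, r = F, the left side is true but the right side is false.

(⟸) This fails. Under q = F, r = T, the left side is false but the right side is true.

Neither implication holds.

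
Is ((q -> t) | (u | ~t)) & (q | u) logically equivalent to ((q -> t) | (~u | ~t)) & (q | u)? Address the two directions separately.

Forward direction. Assume the antecedent. If q is true, the consequent reduces to true regardless of the other variables. If q is false, the antecedent forces (q = F, t = F, u = T) or (q = F, t = T, u = T), and the consequent holds there. Either way the consequent holds.

Converse. Assume the antecedent. If q is true, the consequent reduces to true regardless of the other variables. If q is false, the antecedent forces (q = F, t = F, u = T) or (q = F, t = T, u = T), and the consequent holds there. Either way the consequent holds.

Both implications hold.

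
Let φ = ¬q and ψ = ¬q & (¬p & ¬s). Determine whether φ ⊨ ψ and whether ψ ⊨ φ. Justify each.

(⇒) fails; (⇐) holds.

(⇐) Assume the antecedent. If p is true, the antecedent cannot hold. If p is false, the antecedent forces (p = F, s = F, q = F), and ¬q holds there. Either way ¬q holds.

(⇒) This fails. Under p = T, s = F, q = F, the left side is true but the right side is false.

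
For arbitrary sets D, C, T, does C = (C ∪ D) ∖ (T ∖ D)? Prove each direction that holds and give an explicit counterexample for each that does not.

Forward inclusion. This inclusion fails. Take D = ∅, C = {1}, T = {1}; then 1 ∈ C but 1 ∉ (C ∪ D) ∖ (T ∖ D).

Reverse inclusion. This inclusion fails. Take D = {1}, C = ∅, T = ∅; then 1 ∈ (C ∪ D) ∖ (T ∖ D) but 1 ∉ C.

Neither inclusion holds.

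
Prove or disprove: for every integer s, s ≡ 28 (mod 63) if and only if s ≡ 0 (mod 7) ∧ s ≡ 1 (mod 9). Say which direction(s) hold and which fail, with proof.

(⟹) Suppose s ≡ 28 (mod 63); write s = 63j + 28. Since 7 ∣ 63, reducing mod 7 gives s ≡ 28 ≡ 0 (mod 7); since 9 ∣ 63, reducing mod 9 gives s ≡ 28 ≡ 1 (mod 9).

(⟸) Conversely, if s ≡ 0 (mod 7) and s ≡ 1 (mod 9), then by the Chinese remainder theorem s ≡ 28 (mod 63). This is exactly s ≡ 28 (mod 63).

Both implications hold.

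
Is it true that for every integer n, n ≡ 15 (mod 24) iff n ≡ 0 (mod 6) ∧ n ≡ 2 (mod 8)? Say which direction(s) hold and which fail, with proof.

(⟹) This fails: n = 15 gives 15 ≡ 15 (mod 24) but 15 ≡ 3 (mod 6), so the conjunction on the right does not hold.

(⟸) This fails: n = 18 satisfies both congruences on the right (18 ≡ 0 mod 6 and 18 ≡ 2 mod 8) yet 18 ≡ 18 (mod 24), not 15.

(⇒) fails and (⇐) fails.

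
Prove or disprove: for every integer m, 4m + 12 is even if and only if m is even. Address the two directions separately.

Not equivalent: only (⇐) holds.

Forward direction. This fails: take m = 7. Then 4m + 12 = 40, which is even, yet m = 7 is odd, not even.

Converse. Suppose m is even. Since 4 is even, 4m is even for every m, so 4m + 12 has the same parity as 12, which is even. Hence 4m + 12 is even.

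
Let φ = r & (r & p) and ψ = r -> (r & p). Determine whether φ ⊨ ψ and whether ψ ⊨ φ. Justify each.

Only the forward direction holds.

(⇐) This fails. Under p = F, r = F, the left side is false but the right side is true.

(⇒) Assume the antecedent. If p is true, r -> (r & p) reduces to true regardless of the other variables. If p is false, the antecedent cannot hold. Either way r -> (r & p) holds.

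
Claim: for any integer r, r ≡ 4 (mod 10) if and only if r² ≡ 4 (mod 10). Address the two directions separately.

(⟹) This fails: take r = 4. Then 4 ≡ 4 (mod 10), but 4² = 16 ≡ 6 (mod 10), not 4.

(⟸) This fails: take r = 2. Then 2² = 4 ≡ 4 (mod 10), yet 2 ≡ 2 (mod 10), not 4.

Neither implication holds.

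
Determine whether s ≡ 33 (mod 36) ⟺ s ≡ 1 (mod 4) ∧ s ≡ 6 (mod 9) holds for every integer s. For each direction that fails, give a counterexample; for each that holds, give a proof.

Both directions hold; the statement is true.

(⇒) Suppose s ≡ 33 (mod 36); write s = 36j + 33. Since 4 ∣ 36, reducing mod 4 gives s ≡ 33 ≡ 1 (mod 4); since 9 ∣ 36, reducing mod 9 gives s ≡ 33 ≡ 6 (mod 9).

(⇐) Conversely, if s ≡ 1 (mod 4) and s ≡ 6 (mod 9), then by the Chinese remainder theorem s ≡ 33 (mod 36). This is exactly s ≡ 33 (mod 36).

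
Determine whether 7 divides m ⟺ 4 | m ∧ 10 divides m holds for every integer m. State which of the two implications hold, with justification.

[⇒] This fails: take m = 7. Certainly 7 ∣ 7, but 4 ∤ 7.

[⇐] This fails: take m = 20. Both 4 ∣ 20 and 10 ∣ 20, yet 20 is not a multiple of 7 (since 20 = 2·7 + 6), so 7 ∤ 20.

Both directions fail.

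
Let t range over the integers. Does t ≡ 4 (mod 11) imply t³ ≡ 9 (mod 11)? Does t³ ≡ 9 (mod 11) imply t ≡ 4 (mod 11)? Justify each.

Both directions hold; the statement is true.

Converse. For the converse, argue contrapositively. If t ≢ 4 (mod 11), then t is congruent to one of 0, 1, 2, 3, 5, 6, 7, 8, 9, 10 modulo 11, and these give t³ ≡ 0, 1, 8, 5, 4, 7, 2, 6, 3, 10 respectively — never 9.

Forward direction. Suppose t ≡ 4 (mod 11). Write t = 11j + 4. Then (11j + 4)³ = 1331j³ + 1452j² + 528j + 64 = 11(121j³ + 132j² + 48j + 5) + 9, so t³ ≡ 9 (mod 11).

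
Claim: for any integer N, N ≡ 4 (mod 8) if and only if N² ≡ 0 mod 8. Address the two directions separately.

(→) Suppose N ≡ 4 (mod 8). Write N = 8j + 4. Then (8j + 4)² = 64j² + 64j + 16 = 8(8j² + 8j + 2) + 0, so N² ≡ 0 (mod 8).

(←) This fails: take N = 0. Then 0² = 0 ≡ 0 (mod 8), yet 0 ≡ 0 (mod 8), not 4.

The forward direction holds; the converse fails.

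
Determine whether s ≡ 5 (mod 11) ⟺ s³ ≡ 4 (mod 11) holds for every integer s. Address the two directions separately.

(→) Suppose s ≡ 5 (mod 11). Write s = 11j + 5. Then (11j + 5)³ = 1331j³ + 1815j² + 825j + 125 = 11(121j³ + 165j² + 75j + 11) + 4, so s³ ≡ 4 (mod 11).

(←) For the converse, argue contrapositively. If s ≢ 5 (mod 11), then s is congruent to one of 0, 1, 2, 3, 4, 6, 7, 8, 9, 10 modulo 11, and these give s³ ≡ 0, 1, 8, 5, 9, 7, 2, 6, 3, 10 respectively — never 4.

Both directions hold.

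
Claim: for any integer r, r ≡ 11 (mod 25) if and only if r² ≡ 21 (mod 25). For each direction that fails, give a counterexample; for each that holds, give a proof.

(⇐) This fails: take r = 14. Then 14² = 196 ≡ 21 (mod 25), yet 14 ≡ 14 (mod 25), not 11.

(⇒) Suppose r ≡ 11 (mod 25). Write r = 25j + 11. Then (25j + 11)² = 625j² + 550j + 121 = 25(25j² + 22j + 4) + 21, so r² ≡ 21 (mod 25).

Only the forward direction holds.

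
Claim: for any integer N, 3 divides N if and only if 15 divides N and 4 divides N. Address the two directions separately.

Not equivalent: only (⇐) holds.

Forward direction. This fails: take N = 3. Certainly 3 ∣ 3, but 15 ∤ 3.

Converse. Suppose 15 ∣ N and 4 ∣ N. Any common multiple of 15 and 4 is a multiple of their lcm; here gcd(15, 4) = 1, so lcm(15, 4) = 15·4 = 60, so 60 ∣ N. Since 3 ∣ 60, it follows that 3 ∣ N.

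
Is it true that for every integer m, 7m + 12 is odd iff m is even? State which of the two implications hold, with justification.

(→) This fails: m = 7 gives 7m + 12 = 61, which is odd, but 7 is odd, not even.

(←) This also fails: m = 0 is even, but 7m + 12 = 12 is even, not odd.

(⇒) fails and (⇐) fails.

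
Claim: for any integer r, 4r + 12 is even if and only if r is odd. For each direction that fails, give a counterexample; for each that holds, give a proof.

Not equivalent: only (⇐) holds.

(←) Suppose r is odd. Since 4 is even, 4r is even for every r, so 4r + 12 has the same parity as 12, which is even. Hence 4r + 12 is even.

(→) This fails: take r = 6. Then 4r + 12 = 36, which is even, yet r = 6 is even, not odd.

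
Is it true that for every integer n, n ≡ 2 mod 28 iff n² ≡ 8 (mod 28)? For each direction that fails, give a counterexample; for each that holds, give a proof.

Both directions fail.

[⇒] This fails: take n = 2. Then 2 ≡ 2 (mod 28), but 2² = 4 ≡ 4 (mod 28), not 8.

[⇐] This fails: take n = 6. Then 6² = 36 ≡ 8 (mod 28), yet 6 ≡ 6 (mod 28), not 2.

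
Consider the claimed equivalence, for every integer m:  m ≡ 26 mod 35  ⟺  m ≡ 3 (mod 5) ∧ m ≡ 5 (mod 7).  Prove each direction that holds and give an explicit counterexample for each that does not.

Forward direction. This fails: m = 26 gives 26 ≡ 26 (mod 35) but 26 ≡ 1 (mod 5), so the conjunction on the right does not hold.

Converse. This fails: m = 33 satisfies both congruences on the right (33 ≡ 3 mod 5 and 33 ≡ 5 mod 7) yet 33 ≡ 33 (mod 35), not 26.

Neither direction holds.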